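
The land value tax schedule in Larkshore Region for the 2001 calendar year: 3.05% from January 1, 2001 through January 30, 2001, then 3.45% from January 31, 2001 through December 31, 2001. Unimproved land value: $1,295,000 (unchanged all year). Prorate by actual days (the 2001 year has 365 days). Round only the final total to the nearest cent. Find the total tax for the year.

$44,251.75

January 1 – January 30, 2001: 30 days at 3.05% → $1,295,000 × 3.05% × 30/365 = $3,246.3699
January 31 – December 31, 2001: 335 days at 3.45% → $1,295,000 × 3.45% × 335/365 = $41,005.3767
Total = $44,251.7466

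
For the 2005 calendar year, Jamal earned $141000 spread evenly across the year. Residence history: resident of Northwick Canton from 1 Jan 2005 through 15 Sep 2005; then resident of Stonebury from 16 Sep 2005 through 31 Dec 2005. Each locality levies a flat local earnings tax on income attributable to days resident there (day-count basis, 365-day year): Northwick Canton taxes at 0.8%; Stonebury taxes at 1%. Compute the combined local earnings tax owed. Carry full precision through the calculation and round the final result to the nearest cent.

$1210.67

Northwick Canton, 1 Jan – 15 Sep 2005: 258 days → $141000 × 0.8% × 258/365 = $797.3260
Stonebury, 16 Sep – 31 Dec 2005: 107 days → $141000 × 1% × 107/365 = $413.3425
Total = $1210.6685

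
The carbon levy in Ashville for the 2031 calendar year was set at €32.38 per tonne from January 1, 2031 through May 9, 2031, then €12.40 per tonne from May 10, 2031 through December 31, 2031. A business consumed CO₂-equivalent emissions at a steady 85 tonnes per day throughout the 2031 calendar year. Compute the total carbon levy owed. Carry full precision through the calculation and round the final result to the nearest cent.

€603,790.70

January 1 – May 9, 2031: 129 days × 85 tonnes/day = 10,965 tonnes at €32.38/tonne → €355,046.70
May 10 – December 31, 2031: 236 days × 85 tonnes/day = 20,060 tonnes at €12.40/tonne → €248,744.00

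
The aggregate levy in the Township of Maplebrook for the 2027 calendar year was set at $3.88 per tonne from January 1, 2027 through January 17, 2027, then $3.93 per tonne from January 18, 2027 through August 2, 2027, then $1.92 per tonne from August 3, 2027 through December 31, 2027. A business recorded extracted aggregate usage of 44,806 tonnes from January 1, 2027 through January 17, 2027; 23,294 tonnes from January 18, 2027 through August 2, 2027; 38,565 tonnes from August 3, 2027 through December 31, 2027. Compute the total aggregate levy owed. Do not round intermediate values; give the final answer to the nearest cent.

$339,437.50

January 1 – January 17, 2027: 44,806 tonnes at $3.88/tonne → $173,847.28
January 18 – August 2, 2027: 23,294 tonnes at $3.93/tonne → $91,545.42
August 3 – December 31, 2027: 38,565 tonnes at $1.92/tonne → $74,044.80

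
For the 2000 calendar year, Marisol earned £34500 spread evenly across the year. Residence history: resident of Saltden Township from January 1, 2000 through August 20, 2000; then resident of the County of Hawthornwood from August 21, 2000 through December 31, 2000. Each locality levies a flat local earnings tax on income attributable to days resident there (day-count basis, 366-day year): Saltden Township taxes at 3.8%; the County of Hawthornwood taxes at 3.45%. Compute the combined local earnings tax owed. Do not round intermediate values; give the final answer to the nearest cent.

Saltden Township, January 1 – August 20, 2000: 233 days → £34500 × 3.8% × 233/366 = £834.5984
The County of Hawthornwood, August 21 – December 31, 2000: 133 days → £34500 × 3.45% × 133/366 = £432.5225
Total = £1267.1209

£1267.12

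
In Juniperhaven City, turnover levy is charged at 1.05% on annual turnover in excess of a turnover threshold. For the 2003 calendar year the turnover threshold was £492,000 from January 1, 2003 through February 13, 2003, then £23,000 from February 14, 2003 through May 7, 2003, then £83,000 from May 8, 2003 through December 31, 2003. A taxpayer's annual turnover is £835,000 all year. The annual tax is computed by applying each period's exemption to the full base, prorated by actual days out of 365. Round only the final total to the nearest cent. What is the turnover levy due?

January 1 – February 13, 2003: 44 days, exemption £492,000 → (£835,000 − £492,000) × 1.05% × 44/365 = £434.1534
February 14 – May 7, 2003: 83 days, exemption £23,000 → (£835,000 − £23,000) × 1.05% × 83/365 = £1,938.7890
May 8 – December 31, 2003: 238 days, exemption £83,000 → (£835,000 − £83,000) × 1.05% × 238/365 = £5,148.6247
Total = £7,521.5671

£7,521.57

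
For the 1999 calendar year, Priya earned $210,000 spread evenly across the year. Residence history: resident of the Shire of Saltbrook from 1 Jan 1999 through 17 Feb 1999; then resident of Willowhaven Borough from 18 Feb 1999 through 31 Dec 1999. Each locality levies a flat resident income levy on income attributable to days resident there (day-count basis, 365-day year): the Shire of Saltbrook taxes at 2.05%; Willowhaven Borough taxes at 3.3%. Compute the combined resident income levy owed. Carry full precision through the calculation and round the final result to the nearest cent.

The Shire of Saltbrook, 1 Jan – 17 Feb 1999: 48 days → $210,000 × 2.05% × 48/365 = $566.1370
Willowhaven Borough, 18 Feb – 31 Dec 1999: 317 days → $210,000 × 3.3% × 317/365 = $6,018.6575
Total = $6,584.7945

$6,584.79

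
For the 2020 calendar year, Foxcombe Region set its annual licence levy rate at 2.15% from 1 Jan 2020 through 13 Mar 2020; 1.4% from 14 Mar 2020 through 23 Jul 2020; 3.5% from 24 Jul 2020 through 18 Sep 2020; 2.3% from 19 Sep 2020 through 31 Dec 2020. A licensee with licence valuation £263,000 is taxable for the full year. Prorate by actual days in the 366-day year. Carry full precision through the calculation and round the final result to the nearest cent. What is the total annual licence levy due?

£5,608.15

1 Jan – 13 Mar 2020: 73 days at 2.15% → £263,000 × 2.15% × 73/366 = £1,127.8101
14 Mar – 23 Jul 2020: 132 days at 1.4% → £263,000 × 1.4% × 132/366 = £1,327.9344
24 Jul – 18 Sep 2020: 57 days at 3.5% → £263,000 × 3.5% × 57/366 = £1,433.5656
19 Sep – 31 Dec 2020: 104 days at 2.3% → £263,000 × 2.3% × 104/366 = £1,718.8415
Total = £5,608.1516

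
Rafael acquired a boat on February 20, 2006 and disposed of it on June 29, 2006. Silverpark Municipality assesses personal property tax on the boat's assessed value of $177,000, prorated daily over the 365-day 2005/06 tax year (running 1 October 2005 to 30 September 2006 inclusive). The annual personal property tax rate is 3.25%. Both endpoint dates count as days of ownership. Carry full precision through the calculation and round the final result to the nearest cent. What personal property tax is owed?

Days held (February 20 – June 29, 2006): 130 out of 365
Tax = $177,000 × 3.25% × 130/365 = $2,048.8356

$2,048.84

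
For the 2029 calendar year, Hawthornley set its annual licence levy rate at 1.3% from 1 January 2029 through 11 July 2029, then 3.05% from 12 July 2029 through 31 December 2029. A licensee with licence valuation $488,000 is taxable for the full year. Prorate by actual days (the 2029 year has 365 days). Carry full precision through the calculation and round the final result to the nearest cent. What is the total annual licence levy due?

$10,391.73

1 January – 11 July 2029: 192 days at 1.3% → $488,000 × 1.3% × 192/365 = $3,337.1178
12 July – 31 December 2029: 173 days at 3.05% → $488,000 × 3.05% × 173/365 = $7,054.6082
Total = $10,391.7260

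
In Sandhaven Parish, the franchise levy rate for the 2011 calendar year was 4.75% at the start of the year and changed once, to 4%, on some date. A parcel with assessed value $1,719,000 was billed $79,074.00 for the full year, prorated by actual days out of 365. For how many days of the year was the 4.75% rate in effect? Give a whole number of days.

292 days

Let d = days at the first rate; then 365 − d days at the second rate.
$1,719,000 × [4.75%·d + 4%·(365−d)] / 365 = $79,074.00
Solving gives d = 292, so the new rate took effect on 20 October 2011.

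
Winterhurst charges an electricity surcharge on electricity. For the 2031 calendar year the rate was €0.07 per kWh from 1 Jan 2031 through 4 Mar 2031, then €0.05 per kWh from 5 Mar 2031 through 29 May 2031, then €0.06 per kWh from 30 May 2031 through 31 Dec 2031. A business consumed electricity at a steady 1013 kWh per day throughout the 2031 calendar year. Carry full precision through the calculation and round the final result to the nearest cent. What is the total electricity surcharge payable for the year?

€21,951.71

1 Jan – 4 Mar 2031: 63 days × 1013 kWh/day = 63,819 kWh at €0.07/kWh → €4,467.33
5 Mar – 29 May 2031: 86 days × 1013 kWh/day = 87,118 kWh at €0.05/kWh → €4,355.90
30 May – 31 Dec 2031: 216 days × 1013 kWh/day = 218,808 kWh at €0.06/kWh → €13,128.48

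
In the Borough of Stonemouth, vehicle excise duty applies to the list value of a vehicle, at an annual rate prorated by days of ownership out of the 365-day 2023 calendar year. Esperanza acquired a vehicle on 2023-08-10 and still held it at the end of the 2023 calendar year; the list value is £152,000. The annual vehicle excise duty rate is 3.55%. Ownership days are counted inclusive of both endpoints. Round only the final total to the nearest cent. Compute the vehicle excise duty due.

£2,128.83

Days held (2023-08-10 to 2023-12-31): 144 out of 365
Tax = £152,000 × 3.55% × 144/365 = £2,128.8329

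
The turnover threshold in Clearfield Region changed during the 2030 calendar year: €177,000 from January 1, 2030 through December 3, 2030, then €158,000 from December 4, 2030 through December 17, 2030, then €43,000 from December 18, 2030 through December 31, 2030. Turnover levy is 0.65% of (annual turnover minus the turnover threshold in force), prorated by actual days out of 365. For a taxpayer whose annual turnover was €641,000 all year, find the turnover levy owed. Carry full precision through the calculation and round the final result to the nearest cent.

January 1 – December 3, 2030: 337 days, exemption €177,000 → (€641,000 − €177,000) × 0.65% × 337/365 = €2,784.6356
December 4 – December 17, 2030: 14 days, exemption €158,000 → (€641,000 − €158,000) × 0.65% × 14/365 = €120.4192
December 18 – December 31, 2030: 14 days, exemption €43,000 → (€641,000 − €43,000) × 0.65% × 14/365 = €149.0904
Total = €3,054.1452

€3,054.15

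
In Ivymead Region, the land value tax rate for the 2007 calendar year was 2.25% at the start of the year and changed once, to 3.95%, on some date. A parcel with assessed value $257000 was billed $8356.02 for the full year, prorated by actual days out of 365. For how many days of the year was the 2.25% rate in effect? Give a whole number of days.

Let d = days at the first rate; then 365 − d days at the second rate.
$257000 × [2.25%·d + 3.95%·(365−d)] / 365 = $8356.02
Solving gives d = 150, so the new rate took effect on May 31, 2007.

150 days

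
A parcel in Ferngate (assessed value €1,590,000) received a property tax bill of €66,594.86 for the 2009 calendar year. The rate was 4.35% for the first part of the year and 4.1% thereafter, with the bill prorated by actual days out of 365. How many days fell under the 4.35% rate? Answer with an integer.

Let d = days at the first rate; then 365 − d days at the second rate.
€1,590,000 × [4.35%·d + 4.1%·(365−d)] / 365 = €66,594.86
Solving gives d = 129, so the new rate took effect on 10 May 2009.

129 days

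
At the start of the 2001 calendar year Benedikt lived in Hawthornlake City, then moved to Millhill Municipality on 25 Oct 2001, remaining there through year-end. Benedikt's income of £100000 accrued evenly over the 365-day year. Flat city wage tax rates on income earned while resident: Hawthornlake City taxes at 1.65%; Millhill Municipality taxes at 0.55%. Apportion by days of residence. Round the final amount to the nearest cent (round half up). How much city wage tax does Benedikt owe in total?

Hawthornlake City, 1 Jan – 24 Oct 2001: 297 days → £100000 × 1.65% × 297/365 = £1342.6027
Millhill Municipality, 25 Oct – 31 Dec 2001: 68 days → £100000 × 0.55% × 68/365 = £102.4658
Total = £1445.0685

£1445.07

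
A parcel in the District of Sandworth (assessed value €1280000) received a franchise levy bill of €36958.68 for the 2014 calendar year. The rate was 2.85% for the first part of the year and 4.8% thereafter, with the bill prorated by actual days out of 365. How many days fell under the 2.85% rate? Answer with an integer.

Let d = days at the first rate; then 365 − d days at the second rate.
€1280000 × [2.85%·d + 4.8%·(365−d)] / 365 = €36958.68
Solving gives d = 358, so the new rate took effect on December 25, 2014.

358 days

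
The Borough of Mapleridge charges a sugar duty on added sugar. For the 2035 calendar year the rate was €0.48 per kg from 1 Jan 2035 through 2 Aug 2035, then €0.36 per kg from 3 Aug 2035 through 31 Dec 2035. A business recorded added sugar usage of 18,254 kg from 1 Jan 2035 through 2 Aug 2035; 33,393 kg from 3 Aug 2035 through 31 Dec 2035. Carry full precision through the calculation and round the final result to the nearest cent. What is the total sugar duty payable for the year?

1 Jan – 2 Aug 2035: 18,254 kg at €0.48/kg → €8761.92
3 Aug – 31 Dec 2035: 33,393 kg at €0.36/kg → €12021.48

€20783.40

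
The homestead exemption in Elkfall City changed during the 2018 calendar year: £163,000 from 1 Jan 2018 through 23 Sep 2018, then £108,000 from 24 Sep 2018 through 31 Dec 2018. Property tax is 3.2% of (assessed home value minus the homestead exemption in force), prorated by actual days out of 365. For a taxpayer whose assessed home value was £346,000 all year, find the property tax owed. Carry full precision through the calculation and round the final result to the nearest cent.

£6,333.37

1 Jan – 23 Sep 2018: 266 days, exemption £163,000 → (£346,000 − £163,000) × 3.2% × 266/365 = £4,267.6603
24 Sep – 31 Dec 2018: 99 days, exemption £108,000 → (£346,000 − £108,000) × 3.2% × 99/365 = £2,065.7096
Total = £6,333.3699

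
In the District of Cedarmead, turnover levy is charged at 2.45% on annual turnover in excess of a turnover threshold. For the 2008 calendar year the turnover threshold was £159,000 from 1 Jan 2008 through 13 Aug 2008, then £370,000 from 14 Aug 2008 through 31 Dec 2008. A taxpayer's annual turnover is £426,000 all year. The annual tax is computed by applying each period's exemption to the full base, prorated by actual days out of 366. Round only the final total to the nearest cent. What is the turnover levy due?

1 Jan – 13 Aug 2008: 226 days, exemption £159,000 → (£426,000 − £159,000) × 2.45% × 226/366 = £4,039.2869
14 Aug – 31 Dec 2008: 140 days, exemption £370,000 → (£426,000 − £370,000) × 2.45% × 140/366 = £524.8087
Total = £4,564.0956

£4,564.10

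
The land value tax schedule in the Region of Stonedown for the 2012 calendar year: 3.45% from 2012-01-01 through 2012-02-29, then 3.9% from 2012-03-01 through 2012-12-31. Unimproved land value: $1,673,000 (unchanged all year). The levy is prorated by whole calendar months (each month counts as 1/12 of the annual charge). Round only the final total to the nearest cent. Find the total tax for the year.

$63,992.25

2012-01-01 to 2012-02-29: 2 months at 3.45% → $1,673,000 × 3.45% × 2/12 = $9,619.7500
2012-03-01 to 2012-12-31: 10 months at 3.9% → $1,673,000 × 3.9% × 10/12 = $54,372.5000
Total = $63,992.2500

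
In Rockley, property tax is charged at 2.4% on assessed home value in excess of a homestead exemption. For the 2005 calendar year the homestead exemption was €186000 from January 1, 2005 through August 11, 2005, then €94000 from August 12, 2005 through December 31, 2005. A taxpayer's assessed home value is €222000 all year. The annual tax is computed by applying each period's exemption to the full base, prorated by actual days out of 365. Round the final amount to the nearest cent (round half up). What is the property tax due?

January 1 – August 11, 2005: 223 days, exemption €186000 → (€222000 − €186000) × 2.4% × 223/365 = €527.8685
August 12 – December 31, 2005: 142 days, exemption €94000 → (€222000 − €94000) × 2.4% × 142/365 = €1195.1342
Total = €1723.0027

€1723.00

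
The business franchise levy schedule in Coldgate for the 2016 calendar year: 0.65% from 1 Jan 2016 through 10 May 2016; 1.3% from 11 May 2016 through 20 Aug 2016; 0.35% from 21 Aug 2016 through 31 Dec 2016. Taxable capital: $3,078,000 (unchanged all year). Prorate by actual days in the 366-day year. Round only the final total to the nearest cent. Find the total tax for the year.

$22,227.20

1 Jan – 10 May 2016: 131 days at 0.65% → $3,078,000 × 0.65% × 131/366 = $7,160.9754
11 May – 20 Aug 2016: 102 days at 1.3% → $3,078,000 × 1.3% × 102/366 = $11,151.4426
21 Aug – 31 Dec 2016: 133 days at 0.35% → $3,078,000 × 0.35% × 133/366 = $3,914.7787
Total = $22,227.1967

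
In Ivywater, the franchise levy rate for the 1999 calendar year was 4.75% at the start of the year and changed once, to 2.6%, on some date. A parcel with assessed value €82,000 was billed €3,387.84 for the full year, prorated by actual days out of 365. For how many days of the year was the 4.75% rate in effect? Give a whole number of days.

260 days

Let d = days at the first rate; then 365 − d days at the second rate.
€82,000 × [4.75%·d + 2.6%·(365−d)] / 365 = €3,387.84
Solving gives d = 260, so the new rate took effect on September 18, 1999.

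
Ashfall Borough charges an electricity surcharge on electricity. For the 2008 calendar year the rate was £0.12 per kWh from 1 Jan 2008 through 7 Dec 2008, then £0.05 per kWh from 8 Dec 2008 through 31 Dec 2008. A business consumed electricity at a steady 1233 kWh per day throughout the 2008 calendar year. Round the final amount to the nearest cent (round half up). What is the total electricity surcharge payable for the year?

£52081.92

1 Jan – 7 Dec 2008: 342 days × 1233 kWh/day = 421,686 kWh at £0.12/kWh → £50602.32
8 Dec – 31 Dec 2008: 24 days × 1233 kWh/day = 29,592 kWh at £0.05/kWh → £1479.60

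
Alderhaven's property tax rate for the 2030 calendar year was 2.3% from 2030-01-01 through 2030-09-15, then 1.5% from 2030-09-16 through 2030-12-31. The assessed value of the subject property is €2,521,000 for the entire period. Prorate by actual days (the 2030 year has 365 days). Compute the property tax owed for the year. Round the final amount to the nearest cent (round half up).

€52,070.74

2030-01-01 to 2030-09-15: 258 days at 2.3% → €2,521,000 × 2.3% × 258/365 = €40,985.2438
2030-09-16 to 2030-12-31: 107 days at 1.5% → €2,521,000 × 1.5% × 107/365 = €11,085.4932
Total = €52,070.7370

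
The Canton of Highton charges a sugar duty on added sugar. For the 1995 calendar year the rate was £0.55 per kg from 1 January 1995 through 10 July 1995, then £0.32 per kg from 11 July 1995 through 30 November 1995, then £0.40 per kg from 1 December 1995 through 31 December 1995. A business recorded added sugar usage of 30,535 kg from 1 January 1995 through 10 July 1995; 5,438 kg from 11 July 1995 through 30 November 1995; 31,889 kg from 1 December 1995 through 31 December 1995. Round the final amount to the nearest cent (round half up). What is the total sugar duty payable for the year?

1 January – 10 July 1995: 30,535 kg at £0.55/kg → £16,794.25
11 July – 30 November 1995: 5,438 kg at £0.32/kg → £1,740.16
1 December – 31 December 1995: 31,889 kg at £0.40/kg → £12,755.60

£31,290.01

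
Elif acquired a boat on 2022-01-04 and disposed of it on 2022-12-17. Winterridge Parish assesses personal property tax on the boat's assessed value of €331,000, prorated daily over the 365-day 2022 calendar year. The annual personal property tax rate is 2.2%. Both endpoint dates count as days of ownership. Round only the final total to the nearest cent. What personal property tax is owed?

Days held (2022-01-04 to 2022-12-17): 348 out of 365
Tax = €331,000 × 2.2% × 348/365 = €6,942.8384

€6,942.84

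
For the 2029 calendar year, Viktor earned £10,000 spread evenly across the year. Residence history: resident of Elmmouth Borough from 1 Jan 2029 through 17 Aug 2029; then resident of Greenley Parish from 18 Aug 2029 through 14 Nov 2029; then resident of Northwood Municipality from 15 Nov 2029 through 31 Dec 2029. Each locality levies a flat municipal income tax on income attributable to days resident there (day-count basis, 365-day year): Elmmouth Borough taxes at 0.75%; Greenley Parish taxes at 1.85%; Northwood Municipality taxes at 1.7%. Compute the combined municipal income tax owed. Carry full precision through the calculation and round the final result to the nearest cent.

£114.05

Elmmouth Borough, 1 Jan – 17 Aug 2029: 229 days → £10,000 × 0.75% × 229/365 = £47.0548
Greenley Parish, 18 Aug – 14 Nov 2029: 89 days → £10,000 × 1.85% × 89/365 = £45.1096
Northwood Municipality, 15 Nov – 31 Dec 2029: 47 days → £10,000 × 1.7% × 47/365 = £21.8904
Total = £114.0548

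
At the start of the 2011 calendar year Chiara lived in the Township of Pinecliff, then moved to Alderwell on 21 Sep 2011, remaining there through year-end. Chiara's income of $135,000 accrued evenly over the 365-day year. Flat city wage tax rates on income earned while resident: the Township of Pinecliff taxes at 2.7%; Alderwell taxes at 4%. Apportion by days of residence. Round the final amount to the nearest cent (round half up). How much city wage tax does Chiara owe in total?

The Township of Pinecliff, 1 Jan – 20 Sep 2011: 263 days → $135,000 × 2.7% × 263/365 = $2,626.3973
Alderwell, 21 Sep – 31 Dec 2011: 102 days → $135,000 × 4% × 102/365 = $1,509.0411
Total = $4,135.4384

$4,135.44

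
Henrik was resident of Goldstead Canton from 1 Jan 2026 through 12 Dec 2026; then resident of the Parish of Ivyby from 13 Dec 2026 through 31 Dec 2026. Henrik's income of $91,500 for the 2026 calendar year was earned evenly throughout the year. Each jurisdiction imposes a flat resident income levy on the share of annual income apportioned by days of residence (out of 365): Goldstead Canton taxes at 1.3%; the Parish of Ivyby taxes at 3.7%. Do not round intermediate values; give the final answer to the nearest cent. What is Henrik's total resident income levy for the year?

Goldstead Canton, 1 Jan – 12 Dec 2026: 346 days → $91,500 × 1.3% × 346/365 = $1,127.5808
The Parish of Ivyby, 13 Dec – 31 Dec 2026: 19 days → $91,500 × 3.7% × 19/365 = $176.2315
Total = $1,303.8123

$1,303.81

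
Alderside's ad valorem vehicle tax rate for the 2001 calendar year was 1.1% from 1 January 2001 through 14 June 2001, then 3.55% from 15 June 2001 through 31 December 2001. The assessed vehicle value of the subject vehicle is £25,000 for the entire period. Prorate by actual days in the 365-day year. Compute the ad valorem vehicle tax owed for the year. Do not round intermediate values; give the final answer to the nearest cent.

1 January – 14 June 2001: 165 days at 1.1% → £25,000 × 1.1% × 165/365 = £124.3151
15 June – 31 December 2001: 200 days at 3.55% → £25,000 × 3.55% × 200/365 = £486.3014
Total = £610.6164

£610.62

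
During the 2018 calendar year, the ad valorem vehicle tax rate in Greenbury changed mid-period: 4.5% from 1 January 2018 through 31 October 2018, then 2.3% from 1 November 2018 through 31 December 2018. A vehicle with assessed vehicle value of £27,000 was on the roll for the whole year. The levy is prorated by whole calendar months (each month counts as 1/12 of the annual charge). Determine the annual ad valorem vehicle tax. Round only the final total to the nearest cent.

1 January – 31 October 2018: 10 months at 4.5% → £27,000 × 4.5% × 10/12 = £1,012.5000
1 November – 31 December 2018: 2 months at 2.3% → £27,000 × 2.3% × 2/12 = £103.5000
Total = £1,116.0000

£1,116.00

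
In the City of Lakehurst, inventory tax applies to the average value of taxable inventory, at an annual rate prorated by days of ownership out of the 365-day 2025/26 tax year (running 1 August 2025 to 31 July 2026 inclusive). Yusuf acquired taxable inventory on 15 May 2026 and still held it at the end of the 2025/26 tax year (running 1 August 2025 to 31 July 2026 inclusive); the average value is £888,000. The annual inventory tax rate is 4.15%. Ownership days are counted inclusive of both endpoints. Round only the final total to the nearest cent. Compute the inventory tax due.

£7,875.22

Days held (15 May – 31 Jul 2026): 78 out of 365
Tax = £888,000 × 4.15% × 78/365 = £7,875.2219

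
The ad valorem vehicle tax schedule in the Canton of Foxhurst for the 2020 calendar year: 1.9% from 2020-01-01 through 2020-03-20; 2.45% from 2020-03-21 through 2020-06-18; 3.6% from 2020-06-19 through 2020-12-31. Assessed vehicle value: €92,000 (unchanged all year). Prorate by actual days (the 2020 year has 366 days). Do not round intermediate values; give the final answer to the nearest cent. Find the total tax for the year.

2020-01-01 to 2020-03-20: 80 days at 1.9% → €92,000 × 1.9% × 80/366 = €382.0765
2020-03-21 to 2020-06-18: 90 days at 2.45% → €92,000 × 2.45% × 90/366 = €554.2623
2020-06-19 to 2020-12-31: 196 days at 3.6% → €92,000 × 3.6% × 196/366 = €1,773.6393
Total = €2,709.9781

€2,709.98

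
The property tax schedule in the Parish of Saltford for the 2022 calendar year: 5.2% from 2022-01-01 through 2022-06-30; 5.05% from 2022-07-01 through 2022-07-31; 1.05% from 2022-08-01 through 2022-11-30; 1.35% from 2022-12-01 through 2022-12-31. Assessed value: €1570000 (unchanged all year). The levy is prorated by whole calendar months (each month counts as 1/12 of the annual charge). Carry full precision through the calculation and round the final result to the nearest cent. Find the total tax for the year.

€54688.33

2022-01-01 to 2022-06-30: 6 months at 5.2% → €1570000 × 5.2% × 6/12 = €40820.0000
2022-07-01 to 2022-07-31: 1 month at 5.05% → €1570000 × 5.05% × 1/12 = €6607.0833
2022-08-01 to 2022-11-30: 4 months at 1.05% → €1570000 × 1.05% × 4/12 = €5495.0000
2022-12-01 to 2022-12-31: 1 month at 1.35% → €1570000 × 1.35% × 1/12 = €1766.2500
Total = €54688.3333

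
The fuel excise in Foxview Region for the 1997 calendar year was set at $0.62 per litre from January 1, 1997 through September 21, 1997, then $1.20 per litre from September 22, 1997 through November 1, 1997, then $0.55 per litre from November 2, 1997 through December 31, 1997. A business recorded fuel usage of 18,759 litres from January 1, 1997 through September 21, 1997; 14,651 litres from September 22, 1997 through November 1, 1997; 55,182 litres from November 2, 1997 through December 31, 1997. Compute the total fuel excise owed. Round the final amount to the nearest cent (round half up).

January 1 – September 21, 1997: 18,759 litres at $0.62/litre → $11,630.58
September 22 – November 1, 1997: 14,651 litres at $1.20/litre → $17,581.20
November 2 – December 31, 1997: 55,182 litres at $0.55/litre → $30,350.10

$59,561.88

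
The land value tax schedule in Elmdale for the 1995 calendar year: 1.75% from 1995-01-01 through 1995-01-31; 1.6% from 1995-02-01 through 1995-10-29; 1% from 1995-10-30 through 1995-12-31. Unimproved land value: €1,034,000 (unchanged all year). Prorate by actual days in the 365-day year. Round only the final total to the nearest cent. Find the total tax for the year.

€15,604.90

1995-01-01 to 1995-01-31: 31 days at 1.75% → €1,034,000 × 1.75% × 31/365 = €1,536.8356
1995-02-01 to 1995-10-29: 271 days at 1.6% → €1,034,000 × 1.6% × 271/365 = €12,283.3534
1995-10-30 to 1995-12-31: 63 days at 1% → €1,034,000 × 1% × 63/365 = €1,784.7123
Total = €15,604.9014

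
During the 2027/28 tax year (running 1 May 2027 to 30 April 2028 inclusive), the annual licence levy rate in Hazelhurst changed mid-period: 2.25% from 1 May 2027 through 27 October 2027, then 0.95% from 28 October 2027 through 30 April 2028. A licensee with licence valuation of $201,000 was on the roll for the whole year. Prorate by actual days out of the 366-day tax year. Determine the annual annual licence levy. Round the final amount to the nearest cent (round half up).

1 May – 27 October 2027: 180 days at 2.25% → $201,000 × 2.25% × 180/366 = $2,224.1803
28 October 2027 – 30 April 2028: 186 days at 0.95% → $201,000 × 0.95% × 186/366 = $970.4016
Total = $3,194.5820

$3,194.58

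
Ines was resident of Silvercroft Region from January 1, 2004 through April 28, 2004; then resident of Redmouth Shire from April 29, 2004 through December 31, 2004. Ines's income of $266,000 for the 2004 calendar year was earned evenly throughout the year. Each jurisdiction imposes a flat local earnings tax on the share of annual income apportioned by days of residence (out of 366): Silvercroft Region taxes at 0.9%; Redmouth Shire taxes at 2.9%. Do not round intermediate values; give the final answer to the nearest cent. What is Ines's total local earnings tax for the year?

Silvercroft Region, January 1 – April 28, 2004: 119 days → $266,000 × 0.9% × 119/366 = $778.3770
Redmouth Shire, April 29 – December 31, 2004: 247 days → $266,000 × 2.9% × 247/366 = $5,205.8962
Total = $5,984.2732

$5,984.27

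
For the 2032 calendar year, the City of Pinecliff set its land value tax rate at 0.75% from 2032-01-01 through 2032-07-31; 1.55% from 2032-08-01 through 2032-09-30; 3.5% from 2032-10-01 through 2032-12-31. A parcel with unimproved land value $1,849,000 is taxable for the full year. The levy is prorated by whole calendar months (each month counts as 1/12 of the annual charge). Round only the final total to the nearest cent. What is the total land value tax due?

$29,044.71

2032-01-01 to 2032-07-31: 7 months at 0.75% → $1,849,000 × 0.75% × 7/12 = $8,089.3750
2032-08-01 to 2032-09-30: 2 months at 1.55% → $1,849,000 × 1.55% × 2/12 = $4,776.5833
2032-10-01 to 2032-12-31: 3 months at 3.5% → $1,849,000 × 3.5% × 3/12 = $16,178.7500
Total = $29,044.7083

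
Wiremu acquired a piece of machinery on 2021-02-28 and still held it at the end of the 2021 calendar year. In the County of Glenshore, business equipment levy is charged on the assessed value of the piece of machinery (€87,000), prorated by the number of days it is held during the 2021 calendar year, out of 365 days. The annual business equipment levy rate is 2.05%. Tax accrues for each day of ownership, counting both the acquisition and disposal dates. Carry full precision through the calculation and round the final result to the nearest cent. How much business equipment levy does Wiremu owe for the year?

€1,500.09

Days held (2021-02-28 to 2021-12-31): 307 out of 365
Tax = €87,000 × 2.05% × 307/365 = €1,500.0945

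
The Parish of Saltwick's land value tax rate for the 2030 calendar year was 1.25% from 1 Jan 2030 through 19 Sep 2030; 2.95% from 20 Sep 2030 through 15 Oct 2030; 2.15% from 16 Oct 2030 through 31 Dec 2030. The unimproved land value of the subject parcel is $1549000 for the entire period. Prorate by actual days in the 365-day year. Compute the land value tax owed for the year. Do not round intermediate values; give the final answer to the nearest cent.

1 Jan – 19 Sep 2030: 262 days at 1.25% → $1549000 × 1.25% × 262/365 = $13898.5616
20 Sep – 15 Oct 2030: 26 days at 2.95% → $1549000 × 2.95% × 26/365 = $3255.0219
16 Oct – 31 Dec 2030: 77 days at 2.15% → $1549000 × 2.15% × 77/365 = $7025.6699
Total = $24179.2534

$24179.25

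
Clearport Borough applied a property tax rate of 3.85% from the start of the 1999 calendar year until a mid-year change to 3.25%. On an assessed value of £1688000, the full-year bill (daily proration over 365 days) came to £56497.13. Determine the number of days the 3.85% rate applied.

59 days

Let d = days at the first rate; then 365 − d days at the second rate.
£1688000 × [3.85%·d + 3.25%·(365−d)] / 365 = £56497.13
Solving gives d = 59, so the new rate took effect on March 1, 1999.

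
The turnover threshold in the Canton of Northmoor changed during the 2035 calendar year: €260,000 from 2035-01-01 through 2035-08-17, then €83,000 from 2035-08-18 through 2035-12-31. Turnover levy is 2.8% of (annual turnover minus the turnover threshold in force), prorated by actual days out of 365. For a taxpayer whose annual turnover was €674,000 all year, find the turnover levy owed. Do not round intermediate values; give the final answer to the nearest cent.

2035-01-01 to 2035-08-17: 229 days, exemption €260,000 → (€674,000 − €260,000) × 2.8% × 229/365 = €7,272.7890
2035-08-18 to 2035-12-31: 136 days, exemption €83,000 → (€674,000 − €83,000) × 2.8% × 136/365 = €6,165.8301
Total = €13,438.6192

€13,438.62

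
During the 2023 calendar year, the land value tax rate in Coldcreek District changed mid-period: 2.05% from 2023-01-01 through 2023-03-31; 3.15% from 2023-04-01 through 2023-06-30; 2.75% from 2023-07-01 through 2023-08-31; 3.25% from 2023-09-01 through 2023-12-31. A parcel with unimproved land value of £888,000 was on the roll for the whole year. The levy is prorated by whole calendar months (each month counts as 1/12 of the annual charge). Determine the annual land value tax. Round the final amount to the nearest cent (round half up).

2023-01-01 to 2023-03-31: 3 months at 2.05% → £888,000 × 2.05% × 3/12 = £4,551.0000
2023-04-01 to 2023-06-30: 3 months at 3.15% → £888,000 × 3.15% × 3/12 = £6,993.0000
2023-07-01 to 2023-08-31: 2 months at 2.75% → £888,000 × 2.75% × 2/12 = £4,070.0000
2023-09-01 to 2023-12-31: 4 months at 3.25% → £888,000 × 3.25% × 4/12 = £9,620.0000
Total = £25,234.0000

£25,234.00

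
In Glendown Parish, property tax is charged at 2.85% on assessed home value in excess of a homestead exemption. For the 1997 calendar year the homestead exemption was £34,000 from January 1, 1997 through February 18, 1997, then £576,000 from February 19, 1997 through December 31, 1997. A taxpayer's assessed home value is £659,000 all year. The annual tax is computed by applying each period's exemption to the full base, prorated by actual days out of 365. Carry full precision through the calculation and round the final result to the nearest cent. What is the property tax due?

£4,439.21

January 1 – February 18, 1997: 49 days, exemption £34,000 → (£659,000 − £34,000) × 2.85% × 49/365 = £2,391.2671
February 19 – December 31, 1997: 316 days, exemption £576,000 → (£659,000 − £576,000) × 2.85% × 316/365 = £2,047.9397
Total = £4,439.2068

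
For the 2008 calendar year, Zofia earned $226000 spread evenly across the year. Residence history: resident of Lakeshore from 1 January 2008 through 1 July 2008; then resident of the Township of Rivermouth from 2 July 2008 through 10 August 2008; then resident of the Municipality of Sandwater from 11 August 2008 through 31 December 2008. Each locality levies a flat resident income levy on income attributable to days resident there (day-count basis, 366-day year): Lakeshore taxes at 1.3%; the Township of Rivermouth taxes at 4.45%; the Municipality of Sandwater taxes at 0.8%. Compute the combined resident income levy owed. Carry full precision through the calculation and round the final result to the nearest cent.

$3274.53

Lakeshore, 1 January – 1 July 2008: 183 days → $226000 × 1.3% × 183/366 = $1469.0000
The Township of Rivermouth, 2 July – 10 August 2008: 40 days → $226000 × 4.45% × 40/366 = $1099.1257
The Municipality of Sandwater, 11 August – 31 December 2008: 143 days → $226000 × 0.8% × 143/366 = $706.4044
Total = $3274.5301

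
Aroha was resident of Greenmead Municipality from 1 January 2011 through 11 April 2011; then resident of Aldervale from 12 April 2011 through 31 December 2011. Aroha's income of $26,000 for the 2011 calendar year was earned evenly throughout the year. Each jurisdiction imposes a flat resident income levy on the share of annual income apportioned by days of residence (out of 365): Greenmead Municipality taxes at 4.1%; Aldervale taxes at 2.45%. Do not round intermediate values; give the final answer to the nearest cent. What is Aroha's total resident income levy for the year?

$755.71

Greenmead Municipality, 1 January – 11 April 2011: 101 days → $26,000 × 4.1% × 101/365 = $294.9753
Aldervale, 12 April – 31 December 2011: 264 days → $26,000 × 2.45% × 264/365 = $460.7342
Total = $755.7096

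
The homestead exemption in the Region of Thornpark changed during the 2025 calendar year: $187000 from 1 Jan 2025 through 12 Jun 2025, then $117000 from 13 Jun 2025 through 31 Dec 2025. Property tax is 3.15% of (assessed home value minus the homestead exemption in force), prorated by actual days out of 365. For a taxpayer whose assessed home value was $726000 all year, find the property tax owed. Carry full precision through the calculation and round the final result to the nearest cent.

1 Jan – 12 Jun 2025: 163 days, exemption $187000 → ($726000 − $187000) × 3.15% × 163/365 = $7582.1795
13 Jun – 31 Dec 2025: 202 days, exemption $117000 → ($726000 − $117000) × 3.15% × 202/365 = $10616.6219
Total = $18198.8014

$18198.80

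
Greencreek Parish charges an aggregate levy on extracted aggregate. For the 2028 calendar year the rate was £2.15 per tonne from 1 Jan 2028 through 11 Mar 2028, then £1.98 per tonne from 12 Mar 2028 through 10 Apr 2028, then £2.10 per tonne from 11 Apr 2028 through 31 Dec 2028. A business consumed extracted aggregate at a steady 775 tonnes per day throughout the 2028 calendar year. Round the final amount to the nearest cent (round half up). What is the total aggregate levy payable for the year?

£595,626.25

1 Jan – 11 Mar 2028: 71 days × 775 tonnes/day = 55,025 tonnes at £2.15/tonne → £118,303.75
12 Mar – 10 Apr 2028: 30 days × 775 tonnes/day = 23,250 tonnes at £1.98/tonne → £46,035.00
11 Apr – 31 Dec 2028: 265 days × 775 tonnes/day = 205,375 tonnes at £2.10/tonne → £431,287.50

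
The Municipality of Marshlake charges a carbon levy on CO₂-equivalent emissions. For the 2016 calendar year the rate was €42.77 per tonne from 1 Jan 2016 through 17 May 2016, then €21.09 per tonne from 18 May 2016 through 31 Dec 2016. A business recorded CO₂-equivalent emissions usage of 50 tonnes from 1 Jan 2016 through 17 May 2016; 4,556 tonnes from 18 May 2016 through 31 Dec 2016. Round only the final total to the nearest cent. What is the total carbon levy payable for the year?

1 Jan – 17 May 2016: 50 tonnes at €42.77/tonne → €2138.50
18 May – 31 Dec 2016: 4,556 tonnes at €21.09/tonne → €96086.04

€98224.54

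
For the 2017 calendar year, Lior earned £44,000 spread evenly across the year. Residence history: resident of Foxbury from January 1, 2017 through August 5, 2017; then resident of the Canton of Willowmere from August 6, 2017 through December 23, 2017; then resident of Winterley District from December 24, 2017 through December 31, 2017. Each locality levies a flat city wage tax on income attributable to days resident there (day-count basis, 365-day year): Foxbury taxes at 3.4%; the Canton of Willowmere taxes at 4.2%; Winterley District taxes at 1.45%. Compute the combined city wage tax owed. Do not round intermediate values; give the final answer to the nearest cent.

£1,612.21

Foxbury, January 1 – August 5, 2017: 217 days → £44,000 × 3.4% × 217/365 = £889.4027
The Canton of Willowmere, August 6 – December 23, 2017: 140 days → £44,000 × 4.2% × 140/365 = £708.8219
Winterley District, December 24 – December 31, 2017: 8 days → £44,000 × 1.45% × 8/365 = £13.9836
Total = £1,612.2082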